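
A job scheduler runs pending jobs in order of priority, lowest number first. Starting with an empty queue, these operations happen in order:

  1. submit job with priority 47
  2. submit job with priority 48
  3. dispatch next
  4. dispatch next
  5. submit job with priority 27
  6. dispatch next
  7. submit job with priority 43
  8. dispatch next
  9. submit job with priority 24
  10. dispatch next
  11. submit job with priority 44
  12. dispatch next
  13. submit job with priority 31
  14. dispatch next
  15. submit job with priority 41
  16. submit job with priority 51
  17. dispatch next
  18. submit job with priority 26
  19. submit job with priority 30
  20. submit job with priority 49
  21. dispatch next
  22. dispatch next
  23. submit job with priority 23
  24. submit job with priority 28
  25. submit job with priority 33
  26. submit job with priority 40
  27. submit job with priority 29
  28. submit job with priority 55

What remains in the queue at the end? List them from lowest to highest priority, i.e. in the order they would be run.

23, 28, 29, 33, 40, 49, 51, 55

insert 47 → {47}
insert 48 → {47, 48}
dispatch next → 47; now {48}
dispatch next → 48; now {}
insert 27 → {27}
dispatch next → 27; now {}
insert 43 → {43}
dispatch next → 43; now {}
insert 24 → {24}
dispatch next → 24; now {}
insert 44 → {44}
dispatch next → 44; now {}
insert 31 → {31}
dispatch next → 31; now {}
insert 41 → {41}
insert 51 → {41, 51}
dispatch next → 41; now {51}
insert 26 → {26, 51}
insert 30 → {26, 30, 51}
insert 49 → {26, 30, 49, 51}
dispatch next → 26; now {30, 49, 51}
dispatch next → 30; now {49, 51}
insert 23 → {23, 49, 51}
insert 28 → {23, 28, 49, 51}
insert 33 → {23, 28, 33, 49, 51}
insert 40 → {23, 28, 33, 40, 49, 51}
insert 29 → {23, 28, 29, 33, 40, 49, 51}
insert 55 → {23, 28, 29, 33, 40, 49, 51, 55}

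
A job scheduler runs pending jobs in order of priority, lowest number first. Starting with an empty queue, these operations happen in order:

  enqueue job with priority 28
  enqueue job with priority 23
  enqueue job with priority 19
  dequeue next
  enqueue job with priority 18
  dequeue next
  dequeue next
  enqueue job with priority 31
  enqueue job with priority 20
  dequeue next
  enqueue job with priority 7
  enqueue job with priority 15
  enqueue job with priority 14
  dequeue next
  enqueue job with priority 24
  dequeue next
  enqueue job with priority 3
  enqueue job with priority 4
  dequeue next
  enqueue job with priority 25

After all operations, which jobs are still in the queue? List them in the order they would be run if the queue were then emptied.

insert 28 → {28}
insert 23 → {23, 28}
insert 19 → {19, 23, 28}
dequeue next → 19; now {23, 28}
insert 18 → {18, 23, 28}
dequeue next → 18; now {23, 28}
dequeue next → 23; now {28}
insert 31 → {28, 31}
insert 20 → {20, 28, 31}
dequeue next → 20; now {28, 31}
insert 7 → {7, 28, 31}
insert 15 → {7, 15, 28, 31}
insert 14 → {7, 14, 15, 28, 31}
dequeue next → 7; now {14, 15, 28, 31}
insert 24 → {14, 15, 24, 28, 31}
dequeue next → 14; now {15, 24, 28, 31}
insert 3 → {3, 15, 24, 28, 31}
insert 4 → {3, 4, 15, 24, 28, 31}
dequeue next → 3; now {4, 15, 24, 28, 31}
insert 25 → {4, 15, 24, 25, 28, 31}

4, 15, 24, 25, 28, 31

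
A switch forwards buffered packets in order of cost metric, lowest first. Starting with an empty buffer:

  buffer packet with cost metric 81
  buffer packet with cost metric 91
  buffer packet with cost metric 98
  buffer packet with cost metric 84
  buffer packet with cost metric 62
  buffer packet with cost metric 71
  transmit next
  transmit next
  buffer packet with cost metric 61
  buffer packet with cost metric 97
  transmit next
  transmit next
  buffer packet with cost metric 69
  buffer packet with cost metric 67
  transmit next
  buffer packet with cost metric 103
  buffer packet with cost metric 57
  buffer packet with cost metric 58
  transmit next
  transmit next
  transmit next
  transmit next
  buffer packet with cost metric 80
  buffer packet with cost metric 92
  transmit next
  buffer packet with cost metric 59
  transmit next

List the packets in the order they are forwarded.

insert 81 → {81}
insert 91 → {81, 91}
insert 98 → {81, 91, 98}
insert 84 → {81, 84, 91, 98}
insert 62 → {62, 81, 84, 91, 98}
insert 71 → {62, 71, 81, 84, 91, 98}
transmit next → 62; now {71, 81, 84, 91, 98}
transmit next → 71; now {81, 84, 91, 98}
insert 61 → {61, 81, 84, 91, 98}
insert 97 → {61, 81, 84, 91, 97, 98}
transmit next → 61; now {81, 84, 91, 97, 98}
transmit next → 81; now {84, 91, 97, 98}
insert 69 → {69, 84, 91, 97, 98}
insert 67 → {67, 69, 84, 91, 97, 98}
transmit next → 67; now {69, 84, 91, 97, 98}
insert 103 → {69, 84, 91, 97, 98, 103}
insert 57 → {57, 69, 84, 91, 97, 98, 103}
insert 58 → {57, 58, 69, 84, 91, 97, 98, 103}
transmit next → 57; now {58, 69, 84, 91, 97, 98, 103}
transmit next → 58; now {69, 84, 91, 97, 98, 103}
transmit next → 69; now {84, 91, 97, 98, 103}
transmit next → 84; now {91, 97, 98, 103}
insert 80 → {80, 91, 97, 98, 103}
insert 92 → {80, 91, 92, 97, 98, 103}
transmit next → 80; now {91, 92, 97, 98, 103}
insert 59 → {59, 91, 92, 97, 98, 103}
transmit next → 59; now {91, 92, 97, 98, 103}

[62, 71, 61, 81, 67, 57, 58, 69, 84, 80, 59]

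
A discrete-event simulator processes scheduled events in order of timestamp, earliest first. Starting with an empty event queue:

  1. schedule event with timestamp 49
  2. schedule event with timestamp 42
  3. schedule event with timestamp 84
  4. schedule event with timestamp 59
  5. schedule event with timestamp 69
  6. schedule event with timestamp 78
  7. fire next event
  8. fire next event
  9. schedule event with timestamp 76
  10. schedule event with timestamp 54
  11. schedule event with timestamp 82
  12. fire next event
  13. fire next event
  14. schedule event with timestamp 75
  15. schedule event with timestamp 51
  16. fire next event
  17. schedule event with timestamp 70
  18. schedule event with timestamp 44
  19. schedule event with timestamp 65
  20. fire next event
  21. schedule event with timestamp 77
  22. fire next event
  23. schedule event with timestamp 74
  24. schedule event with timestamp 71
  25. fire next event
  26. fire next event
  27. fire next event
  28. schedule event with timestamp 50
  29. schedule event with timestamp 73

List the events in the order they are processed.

insert 49 → {49}
insert 42 → {42, 49}
insert 84 → {42, 49, 84}
insert 59 → {42, 49, 59, 84}
insert 69 → {42, 49, 59, 69, 84}
insert 78 → {42, 49, 59, 69, 78, 84}
fire next event → 42; now {49, 59, 69, 78, 84}
fire next event → 49; now {59, 69, 78, 84}
insert 76 → {59, 69, 76, 78, 84}
insert 54 → {54, 59, 69, 76, 78, 84}
insert 82 → {54, 59, 69, 76, 78, 82, 84}
fire next event → 54; now {59, 69, 76, 78, 82, 84}
fire next event → 59; now {69, 76, 78, 82, 84}
insert 75 → {69, 75, 76, 78, 82, 84}
insert 51 → {51, 69, 75, 76, 78, 82, 84}
fire next event → 51; now {69, 75, 76, 78, 82, 84}
insert 70 → {69, 70, 75, 76, 78, 82, 84}
insert 44 → {44, 69, 70, 75, 76, 78, 82, 84}
insert 65 → {44, 65, 69, 70, 75, 76, 78, 82, 84}
fire next event → 44; now {65, 69, 70, 75, 76, 78, 82, 84}
insert 77 → {65, 69, 70, 75, 76, 77, 78, 82, 84}
fire next event → 65; now {69, 70, 75, 76, 77, 78, 82, 84}
insert 74 → {69, 70, 74, 75, 76, 77, 78, 82, 84}
insert 71 → {69, 70, 71, 74, 75, 76, 77, 78, 82, 84}
fire next event → 69; now {70, 71, 74, 75, 76, 77, 78, 82, 84}
fire next event → 70; now {71, 74, 75, 76, 77, 78, 82, 84}
fire next event → 71; now {74, 75, 76, 77, 78, 82, 84}
insert 50 → {50, 74, 75, 76, 77, 78, 82, 84}
insert 73 → {50, 73, 74, 75, 76, 77, 78, 82, 84}

42 → 49 → 54 → 59 → 51 → 44 → 65 → 69 → 70 → 71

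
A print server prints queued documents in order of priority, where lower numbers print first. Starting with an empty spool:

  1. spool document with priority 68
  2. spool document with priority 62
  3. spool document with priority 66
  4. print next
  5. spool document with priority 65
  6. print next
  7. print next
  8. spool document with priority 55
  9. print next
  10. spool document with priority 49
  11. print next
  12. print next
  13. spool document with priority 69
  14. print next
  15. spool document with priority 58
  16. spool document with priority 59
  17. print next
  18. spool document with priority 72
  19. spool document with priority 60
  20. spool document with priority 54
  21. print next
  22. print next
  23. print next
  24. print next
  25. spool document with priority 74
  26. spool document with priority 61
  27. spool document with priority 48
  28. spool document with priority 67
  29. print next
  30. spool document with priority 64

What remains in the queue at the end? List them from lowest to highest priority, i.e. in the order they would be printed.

insert 68 → {68}
insert 62 → {62, 68}
insert 66 → {62, 66, 68}
print next → 62; now {66, 68}
insert 65 → {65, 66, 68}
print next → 65; now {66, 68}
print next → 66; now {68}
insert 55 → {55, 68}
print next → 55; now {68}
insert 49 → {49, 68}
print next → 49; now {68}
print next → 68; now {}
insert 69 → {69}
print next → 69; now {}
insert 58 → {58}
insert 59 → {58, 59}
print next → 58; now {59}
insert 72 → {59, 72}
insert 60 → {59, 60, 72}
insert 54 → {54, 59, 60, 72}
print next → 54; now {59, 60, 72}
print next → 59; now {60, 72}
print next → 60; now {72}
print next → 72; now {}
insert 74 → {74}
insert 61 → {61, 74}
insert 48 → {48, 61, 74}
insert 67 → {48, 61, 67, 74}
print next → 48; now {61, 67, 74}
insert 64 → {61, 64, 67, 74}

61, 64, 67, 74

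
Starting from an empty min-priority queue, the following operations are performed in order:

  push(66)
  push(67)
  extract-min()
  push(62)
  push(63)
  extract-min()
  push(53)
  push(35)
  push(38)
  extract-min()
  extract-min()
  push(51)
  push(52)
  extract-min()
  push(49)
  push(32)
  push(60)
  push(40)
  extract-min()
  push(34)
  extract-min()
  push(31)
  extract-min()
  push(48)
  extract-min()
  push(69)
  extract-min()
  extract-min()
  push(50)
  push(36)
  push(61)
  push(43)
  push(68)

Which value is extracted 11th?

49

insert 66 → {66}
insert 67 → {66, 67}
extract-min → 66; now {67}
insert 62 → {62, 67}
insert 63 → {62, 63, 67}
extract-min → 62; now {63, 67}
insert 53 → {53, 63, 67}
insert 35 → {35, 53, 63, 67}
insert 38 → {35, 38, 53, 63, 67}
extract-min → 35; now {38, 53, 63, 67}
extract-min → 38; now {53, 63, 67}
insert 51 → {51, 53, 63, 67}
insert 52 → {51, 52, 53, 63, 67}
extract-min → 51; now {52, 53, 63, 67}
insert 49 → {49, 52, 53, 63, 67}
insert 32 → {32, 49, 52, 53, 63, 67}
insert 60 → {32, 49, 52, 53, 60, 63, 67}
insert 40 → {32, 40, 49, 52, 53, 60, 63, 67}
extract-min → 32; now {40, 49, 52, 53, 60, 63, 67}
insert 34 → {34, 40, 49, 52, 53, 60, 63, 67}
extract-min → 34; now {40, 49, 52, 53, 60, 63, 67}
insert 31 → {31, 40, 49, 52, 53, 60, 63, 67}
extract-min → 31; now {40, 49, 52, 53, 60, 63, 67}
insert 48 → {40, 48, 49, 52, 53, 60, 63, 67}
extract-min → 40; now {48, 49, 52, 53, 60, 63, 67}
insert 69 → {48, 49, 52, 53, 60, 63, 67, 69}
extract-min → 48; now {49, 52, 53, 60, 63, 67, 69}
extract-min → 49; now {52, 53, 60, 63, 67, 69}
insert 50 → {50, 52, 53, 60, 63, 67, 69}
insert 36 → {36, 50, 52, 53, 60, 63, 67, 69}
insert 61 → {36, 50, 52, 53, 60, 61, 63, 67, 69}
insert 43 → {36, 43, 50, 52, 53, 60, 61, 63, 67, 69}
insert 68 → {36, 43, 50, 52, 53, 60, 61, 63, 67, 68, 69}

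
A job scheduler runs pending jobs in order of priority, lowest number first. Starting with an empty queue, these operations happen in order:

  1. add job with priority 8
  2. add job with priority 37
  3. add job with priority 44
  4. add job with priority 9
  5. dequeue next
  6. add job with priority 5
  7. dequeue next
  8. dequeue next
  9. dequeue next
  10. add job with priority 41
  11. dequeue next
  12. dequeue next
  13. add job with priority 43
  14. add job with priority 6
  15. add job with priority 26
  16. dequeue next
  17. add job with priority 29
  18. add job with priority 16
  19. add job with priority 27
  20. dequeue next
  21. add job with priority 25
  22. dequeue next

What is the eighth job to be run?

insert 8 → {8}
insert 37 → {8, 37}
insert 44 → {8, 37, 44}
insert 9 → {8, 9, 37, 44}
dequeue next → 8; now {9, 37, 44}
insert 5 → {5, 9, 37, 44}
dequeue next → 5; now {9, 37, 44}
dequeue next → 9; now {37, 44}
dequeue next → 37; now {44}
insert 41 → {41, 44}
dequeue next → 41; now {44}
dequeue next → 44; now {}
insert 43 → {43}
insert 6 → {6, 43}
insert 26 → {6, 26, 43}
dequeue next → 6; now {26, 43}
insert 29 → {26, 29, 43}
insert 16 → {16, 26, 29, 43}
insert 27 → {16, 26, 27, 29, 43}
dequeue next → 16; now {26, 27, 29, 43}
insert 25 → {25, 26, 27, 29, 43}
dequeue next → 25; now {26, 27, 29, 43}

16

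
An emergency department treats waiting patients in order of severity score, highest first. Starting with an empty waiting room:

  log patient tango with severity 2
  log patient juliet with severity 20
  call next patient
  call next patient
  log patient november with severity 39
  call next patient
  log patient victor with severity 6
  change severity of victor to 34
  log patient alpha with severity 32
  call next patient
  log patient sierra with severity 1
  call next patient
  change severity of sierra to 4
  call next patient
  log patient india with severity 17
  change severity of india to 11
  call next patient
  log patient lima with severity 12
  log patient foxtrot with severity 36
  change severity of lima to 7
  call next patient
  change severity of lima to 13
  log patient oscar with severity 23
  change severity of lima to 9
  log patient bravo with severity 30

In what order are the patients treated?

add tango (severity 2) → {tango:2}
add juliet (severity 20) → {juliet:20, tango:2}
call next patient → juliet; now {tango:2}
call next patient → tango; now {}
add november (severity 39) → {november:39}
call next patient → november; now {}
add victor (severity 6) → {victor:6}
update victor to severity 34 → {victor:34}
add alpha (severity 32) → {victor:34, alpha:32}
call next patient → victor; now {alpha:32}
add sierra (severity 1) → {alpha:32, sierra:1}
call next patient → alpha; now {sierra:1}
update sierra to severity 4 → {sierra:4}
call next patient → sierra; now {}
add india (severity 17) → {india:17}
update india to severity 11 → {india:11}
call next patient → india; now {}
add lima (severity 12) → {lima:12}
add foxtrot (severity 36) → {foxtrot:36, lima:12}
update lima to severity 7 → {foxtrot:36, lima:7}
call next patient → foxtrot; now {lima:7}
update lima to severity 13 → {lima:13}
add oscar (severity 23) → {oscar:23, lima:13}
update lima to severity 9 → {oscar:23, lima:9}
add bravo (severity 30) → {bravo:30, oscar:23, lima:9}

juliet → tango → november → victor → alpha → sierra → india → foxtrot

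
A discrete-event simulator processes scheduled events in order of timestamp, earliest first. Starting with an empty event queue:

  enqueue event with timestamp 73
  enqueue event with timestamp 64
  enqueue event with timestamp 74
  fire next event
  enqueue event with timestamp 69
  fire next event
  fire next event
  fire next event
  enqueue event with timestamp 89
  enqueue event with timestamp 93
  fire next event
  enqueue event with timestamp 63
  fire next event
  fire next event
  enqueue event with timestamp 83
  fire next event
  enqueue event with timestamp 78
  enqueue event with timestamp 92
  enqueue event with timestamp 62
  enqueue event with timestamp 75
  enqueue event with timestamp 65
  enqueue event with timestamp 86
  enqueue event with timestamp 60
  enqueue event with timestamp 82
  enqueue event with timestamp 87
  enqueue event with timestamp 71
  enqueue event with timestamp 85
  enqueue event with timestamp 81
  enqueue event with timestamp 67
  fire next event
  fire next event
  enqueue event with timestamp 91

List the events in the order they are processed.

[64, 69, 73, 74, 89, 63, 93, 83, 60, 62]

insert 73 → {73}
insert 64 → {64, 73}
insert 74 → {64, 73, 74}
fire next event → 64; now {73, 74}
insert 69 → {69, 73, 74}
fire next event → 69; now {73, 74}
fire next event → 73; now {74}
fire next event → 74; now {}
insert 89 → {89}
insert 93 → {89, 93}
fire next event → 89; now {93}
insert 63 → {63, 93}
fire next event → 63; now {93}
fire next event → 93; now {}
insert 83 → {83}
fire next event → 83; now {}
insert 78 → {78}
insert 92 → {78, 92}
insert 62 → {62, 78, 92}
insert 75 → {62, 75, 78, 92}
insert 65 → {62, 65, 75, 78, 92}
insert 86 → {62, 65, 75, 78, 86, 92}
insert 60 → {60, 62, 65, 75, 78, 86, 92}
insert 82 → {60, 62, 65, 75, 78, 82, 86, 92}
insert 87 → {60, 62, 65, 75, 78, 82, 86, 87, 92}
insert 71 → {60, 62, 65, 71, 75, 78, 82, 86, 87, 92}
insert 85 → {60, 62, 65, 71, 75, 78, 82, 85, 86, 87, 92}
insert 81 → {60, 62, 65, 71, 75, 78, 81, 82, 85, 86, 87, 92}
insert 67 → {60, 62, 65, 67, 71, 75, 78, 81, 82, 85, 86, 87, 92}
fire next event → 60; now {62, 65, 67, 71, 75, 78, 81, 82, 85, 86, 87, 92}
fire next event → 62; now {65, 67, 71, 75, 78, 81, 82, 85, 86, 87, 92}
insert 91 → {65, 67, 71, 75, 78, 81, 82, 85, 86, 87, 91, 92}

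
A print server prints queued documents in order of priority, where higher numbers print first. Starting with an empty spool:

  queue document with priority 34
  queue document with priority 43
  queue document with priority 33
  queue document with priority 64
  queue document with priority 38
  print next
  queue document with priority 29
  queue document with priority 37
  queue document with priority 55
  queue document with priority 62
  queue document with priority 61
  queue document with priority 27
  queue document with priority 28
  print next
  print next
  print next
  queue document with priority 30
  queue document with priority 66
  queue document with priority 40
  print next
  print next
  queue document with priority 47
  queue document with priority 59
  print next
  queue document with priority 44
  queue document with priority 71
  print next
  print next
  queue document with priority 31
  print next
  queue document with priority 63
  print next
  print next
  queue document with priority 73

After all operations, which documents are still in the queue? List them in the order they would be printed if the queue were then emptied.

insert 34 → {34}
insert 43 → {43, 34}
insert 33 → {43, 34, 33}
insert 64 → {64, 43, 34, 33}
insert 38 → {64, 43, 38, 34, 33}
print next → 64; now {43, 38, 34, 33}
insert 29 → {43, 38, 34, 33, 29}
insert 37 → {43, 38, 37, 34, 33, 29}
insert 55 → {55, 43, 38, 37, 34, 33, 29}
insert 62 → {62, 55, 43, 38, 37, 34, 33, 29}
insert 61 → {62, 61, 55, 43, 38, 37, 34, 33, 29}
insert 27 → {62, 61, 55, 43, 38, 37, 34, 33, 29, 27}
insert 28 → {62, 61, 55, 43, 38, 37, 34, 33, 29, 28, 27}
print next → 62; now {61, 55, 43, 38, 37, 34, 33, 29, 28, 27}
print next → 61; now {55, 43, 38, 37, 34, 33, 29, 28, 27}
print next → 55; now {43, 38, 37, 34, 33, 29, 28, 27}
insert 30 → {43, 38, 37, 34, 33, 30, 29, 28, 27}
insert 66 → {66, 43, 38, 37, 34, 33, 30, 29, 28, 27}
insert 40 → {66, 43, 40, 38, 37, 34, 33, 30, 29, 28, 27}
print next → 66; now {43, 40, 38, 37, 34, 33, 30, 29, 28, 27}
print next → 43; now {40, 38, 37, 34, 33, 30, 29, 28, 27}
insert 47 → {47, 40, 38, 37, 34, 33, 30, 29, 28, 27}
insert 59 → {59, 47, 40, 38, 37, 34, 33, 30, 29, 28, 27}
print next → 59; now {47, 40, 38, 37, 34, 33, 30, 29, 28, 27}
insert 44 → {47, 44, 40, 38, 37, 34, 33, 30, 29, 28, 27}
insert 71 → {71, 47, 44, 40, 38, 37, 34, 33, 30, 29, 28, 27}
print next → 71; now {47, 44, 40, 38, 37, 34, 33, 30, 29, 28, 27}
print next → 47; now {44, 40, 38, 37, 34, 33, 30, 29, 28, 27}
insert 31 → {44, 40, 38, 37, 34, 33, 31, 30, 29, 28, 27}
print next → 44; now {40, 38, 37, 34, 33, 31, 30, 29, 28, 27}
insert 63 → {63, 40, 38, 37, 34, 33, 31, 30, 29, 28, 27}
print next → 63; now {40, 38, 37, 34, 33, 31, 30, 29, 28, 27}
print next → 40; now {38, 37, 34, 33, 31, 30, 29, 28, 27}
insert 73 → {73, 38, 37, 34, 33, 31, 30, 29, 28, 27}

73, 38, 37, 34, 33, 31, 30, 29, 28, 27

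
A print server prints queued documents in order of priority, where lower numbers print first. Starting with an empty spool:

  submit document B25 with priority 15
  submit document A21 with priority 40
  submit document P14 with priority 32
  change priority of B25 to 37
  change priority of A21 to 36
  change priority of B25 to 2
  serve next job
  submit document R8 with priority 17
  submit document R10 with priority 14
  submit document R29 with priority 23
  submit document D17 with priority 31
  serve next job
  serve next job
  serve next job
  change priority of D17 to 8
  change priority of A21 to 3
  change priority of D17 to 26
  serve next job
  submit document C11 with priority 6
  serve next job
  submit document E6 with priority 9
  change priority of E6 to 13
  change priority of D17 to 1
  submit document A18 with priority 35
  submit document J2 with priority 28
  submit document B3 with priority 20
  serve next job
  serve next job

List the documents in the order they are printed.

[B25, R10, R8, R29, A21, C11, D17, E6]

add B25 (priority 15) → {B25:15}
add A21 (priority 40) → {B25:15, A21:40}
add P14 (priority 32) → {B25:15, P14:32, A21:40}
update B25 to priority 37 → {P14:32, B25:37, A21:40}
update A21 to priority 36 → {P14:32, A21:36, B25:37}
update B25 to priority 2 → {B25:2, P14:32, A21:36}
serve next job → B25; now {P14:32, A21:36}
add R8 (priority 17) → {R8:17, P14:32, A21:36}
add R10 (priority 14) → {R10:14, R8:17, P14:32, A21:36}
add R29 (priority 23) → {R10:14, R8:17, R29:23, P14:32, A21:36}
add D17 (priority 31) → {R10:14, R8:17, R29:23, D17:31, P14:32, A21:36}
serve next job → R10; now {R8:17, R29:23, D17:31, P14:32, A21:36}
serve next job → R8; now {R29:23, D17:31, P14:32, A21:36}
serve next job → R29; now {D17:31, P14:32, A21:36}
update D17 to priority 8 → {D17:8, P14:32, A21:36}
update A21 to priority 3 → {A21:3, D17:8, P14:32}
update D17 to priority 26 → {A21:3, D17:26, P14:32}
serve next job → A21; now {D17:26, P14:32}
add C11 (priority 6) → {C11:6, D17:26, P14:32}
serve next job → C11; now {D17:26, P14:32}
add E6 (priority 9) → {E6:9, D17:26, P14:32}
update E6 to priority 13 → {E6:13, D17:26, P14:32}
update D17 to priority 1 → {D17:1, E6:13, P14:32}
add A18 (priority 35) → {D17:1, E6:13, P14:32, A18:35}
add J2 (priority 28) → {D17:1, E6:13, J2:28, P14:32, A18:35}
add B3 (priority 20) → {D17:1, E6:13, B3:20, J2:28, P14:32, A18:35}
serve next job → D17; now {E6:13, B3:20, J2:28, P14:32, A18:35}
serve next job → E6; now {B3:20, J2:28, P14:32, A18:35}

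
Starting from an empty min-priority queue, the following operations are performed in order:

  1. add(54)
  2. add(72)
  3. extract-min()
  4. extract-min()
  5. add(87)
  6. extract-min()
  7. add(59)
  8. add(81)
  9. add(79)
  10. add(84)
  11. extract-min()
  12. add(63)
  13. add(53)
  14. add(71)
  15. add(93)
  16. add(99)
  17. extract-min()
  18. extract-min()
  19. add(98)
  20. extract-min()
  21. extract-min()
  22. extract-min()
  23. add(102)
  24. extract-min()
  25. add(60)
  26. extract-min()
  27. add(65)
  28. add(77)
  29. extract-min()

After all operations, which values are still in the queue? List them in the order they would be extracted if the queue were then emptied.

77 → 93 → 98 → 99 → 102

insert 54 → {54}
insert 72 → {54, 72}
extract-min → 54; now {72}
extract-min → 72; now {}
insert 87 → {87}
extract-min → 87; now {}
insert 59 → {59}
insert 81 → {59, 81}
insert 79 → {59, 79, 81}
insert 84 → {59, 79, 81, 84}
extract-min → 59; now {79, 81, 84}
insert 63 → {63, 79, 81, 84}
insert 53 → {53, 63, 79, 81, 84}
insert 71 → {53, 63, 71, 79, 81, 84}
insert 93 → {53, 63, 71, 79, 81, 84, 93}
insert 99 → {53, 63, 71, 79, 81, 84, 93, 99}
extract-min → 53; now {63, 71, 79, 81, 84, 93, 99}
extract-min → 63; now {71, 79, 81, 84, 93, 99}
insert 98 → {71, 79, 81, 84, 93, 98, 99}
extract-min → 71; now {79, 81, 84, 93, 98, 99}
extract-min → 79; now {81, 84, 93, 98, 99}
extract-min → 81; now {84, 93, 98, 99}
insert 102 → {84, 93, 98, 99, 102}
extract-min → 84; now {93, 98, 99, 102}
insert 60 → {60, 93, 98, 99, 102}
extract-min → 60; now {93, 98, 99, 102}
insert 65 → {65, 93, 98, 99, 102}
insert 77 → {65, 77, 93, 98, 99, 102}
extract-min → 65; now {77, 93, 98, 99, 102}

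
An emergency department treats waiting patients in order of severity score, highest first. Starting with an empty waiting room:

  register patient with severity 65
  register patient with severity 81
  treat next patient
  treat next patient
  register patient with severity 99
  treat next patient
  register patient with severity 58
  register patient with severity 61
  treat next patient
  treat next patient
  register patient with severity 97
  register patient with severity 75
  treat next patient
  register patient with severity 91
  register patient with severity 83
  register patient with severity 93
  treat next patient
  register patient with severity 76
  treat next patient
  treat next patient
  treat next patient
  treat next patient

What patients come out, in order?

81 → 65 → 99 → 61 → 58 → 97 → 93 → 91 → 83 → 76 → 75

insert 65 → {65}
insert 81 → {81, 65}
treat next patient → 81; now {65}
treat next patient → 65; now {}
insert 99 → {99}
treat next patient → 99; now {}
insert 58 → {58}
insert 61 → {61, 58}
treat next patient → 61; now {58}
treat next patient → 58; now {}
insert 97 → {97}
insert 75 → {97, 75}
treat next patient → 97; now {75}
insert 91 → {91, 75}
insert 83 → {91, 83, 75}
insert 93 → {93, 91, 83, 75}
treat next patient → 93; now {91, 83, 75}
insert 76 → {91, 83, 76, 75}
treat next patient → 91; now {83, 76, 75}
treat next patient → 83; now {76, 75}
treat next patient → 76; now {75}
treat next patient → 75; now {}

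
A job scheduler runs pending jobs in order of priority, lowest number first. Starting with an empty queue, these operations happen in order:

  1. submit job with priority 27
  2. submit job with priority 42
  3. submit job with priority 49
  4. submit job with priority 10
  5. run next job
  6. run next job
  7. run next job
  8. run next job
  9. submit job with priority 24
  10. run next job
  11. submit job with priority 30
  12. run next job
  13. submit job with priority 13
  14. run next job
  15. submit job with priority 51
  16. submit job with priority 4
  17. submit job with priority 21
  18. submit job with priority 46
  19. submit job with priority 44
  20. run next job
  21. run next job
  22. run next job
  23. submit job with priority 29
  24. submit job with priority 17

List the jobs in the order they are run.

10 → 27 → 42 → 49 → 24 → 30 → 13 → 4 → 21 → 44

insert 27 → {27}
insert 42 → {27, 42}
insert 49 → {27, 42, 49}
insert 10 → {10, 27, 42, 49}
run next job → 10; now {27, 42, 49}
run next job → 27; now {42, 49}
run next job → 42; now {49}
run next job → 49; now {}
insert 24 → {24}
run next job → 24; now {}
insert 30 → {30}
run next job → 30; now {}
insert 13 → {13}
run next job → 13; now {}
insert 51 → {51}
insert 4 → {4, 51}
insert 21 → {4, 21, 51}
insert 46 → {4, 21, 46, 51}
insert 44 → {4, 21, 44, 46, 51}
run next job → 4; now {21, 44, 46, 51}
run next job → 21; now {44, 46, 51}
run next job → 44; now {46, 51}
insert 29 → {29, 46, 51}
insert 17 → {17, 29, 46, 51}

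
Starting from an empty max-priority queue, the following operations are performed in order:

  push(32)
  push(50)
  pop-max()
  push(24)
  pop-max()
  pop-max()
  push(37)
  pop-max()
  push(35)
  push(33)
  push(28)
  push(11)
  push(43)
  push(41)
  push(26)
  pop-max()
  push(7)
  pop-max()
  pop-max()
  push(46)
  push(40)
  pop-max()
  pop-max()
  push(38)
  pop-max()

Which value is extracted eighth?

46

insert 32 → {32}
insert 50 → {50, 32}
pop-max → 50; now {32}
insert 24 → {32, 24}
pop-max → 32; now {24}
pop-max → 24; now {}
insert 37 → {37}
pop-max → 37; now {}
insert 35 → {35}
insert 33 → {35, 33}
insert 28 → {35, 33, 28}
insert 11 → {35, 33, 28, 11}
insert 43 → {43, 35, 33, 28, 11}
insert 41 → {43, 41, 35, 33, 28, 11}
insert 26 → {43, 41, 35, 33, 28, 26, 11}
pop-max → 43; now {41, 35, 33, 28, 26, 11}
insert 7 → {41, 35, 33, 28, 26, 11, 7}
pop-max → 41; now {35, 33, 28, 26, 11, 7}
pop-max → 35; now {33, 28, 26, 11, 7}
insert 46 → {46, 33, 28, 26, 11, 7}
insert 40 → {46, 40, 33, 28, 26, 11, 7}
pop-max → 46; now {40, 33, 28, 26, 11, 7}
pop-max → 40; now {33, 28, 26, 11, 7}
insert 38 → {38, 33, 28, 26, 11, 7}
pop-max → 38; now {33, 28, 26, 11, 7}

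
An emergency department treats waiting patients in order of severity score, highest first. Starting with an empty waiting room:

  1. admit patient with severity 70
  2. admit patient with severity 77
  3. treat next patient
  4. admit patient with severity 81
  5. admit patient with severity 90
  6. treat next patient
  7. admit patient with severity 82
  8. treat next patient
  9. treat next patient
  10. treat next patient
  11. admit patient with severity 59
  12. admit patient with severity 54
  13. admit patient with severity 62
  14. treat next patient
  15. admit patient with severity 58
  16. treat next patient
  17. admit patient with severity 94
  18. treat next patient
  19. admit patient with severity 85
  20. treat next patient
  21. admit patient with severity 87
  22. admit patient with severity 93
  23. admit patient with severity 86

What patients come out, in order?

77 → 90 → 82 → 81 → 70 → 62 → 59 → 94 → 85

insert 70 → {70}
insert 77 → {77, 70}
treat next patient → 77; now {70}
insert 81 → {81, 70}
insert 90 → {90, 81, 70}
treat next patient → 90; now {81, 70}
insert 82 → {82, 81, 70}
treat next patient → 82; now {81, 70}
treat next patient → 81; now {70}
treat next patient → 70; now {}
insert 59 → {59}
insert 54 → {59, 54}
insert 62 → {62, 59, 54}
treat next patient → 62; now {59, 54}
insert 58 → {59, 58, 54}
treat next patient → 59; now {58, 54}
insert 94 → {94, 58, 54}
treat next patient → 94; now {58, 54}
insert 85 → {85, 58, 54}
treat next patient → 85; now {58, 54}
insert 87 → {87, 58, 54}
insert 93 → {93, 87, 58, 54}
insert 86 → {93, 87, 86, 58, 54}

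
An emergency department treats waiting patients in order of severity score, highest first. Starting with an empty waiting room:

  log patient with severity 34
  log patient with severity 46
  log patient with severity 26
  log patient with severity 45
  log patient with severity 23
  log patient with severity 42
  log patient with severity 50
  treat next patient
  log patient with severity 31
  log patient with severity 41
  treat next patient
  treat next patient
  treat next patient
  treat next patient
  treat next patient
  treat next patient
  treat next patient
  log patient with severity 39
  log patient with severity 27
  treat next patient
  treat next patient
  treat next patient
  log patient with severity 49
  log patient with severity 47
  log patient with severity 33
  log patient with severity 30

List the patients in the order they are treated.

insert 34 → {34}
insert 46 → {46, 34}
insert 26 → {46, 34, 26}
insert 45 → {46, 45, 34, 26}
insert 23 → {46, 45, 34, 26, 23}
insert 42 → {46, 45, 42, 34, 26, 23}
insert 50 → {50, 46, 45, 42, 34, 26, 23}
treat next patient → 50; now {46, 45, 42, 34, 26, 23}
insert 31 → {46, 45, 42, 34, 31, 26, 23}
insert 41 → {46, 45, 42, 41, 34, 31, 26, 23}
treat next patient → 46; now {45, 42, 41, 34, 31, 26, 23}
treat next patient → 45; now {42, 41, 34, 31, 26, 23}
treat next patient → 42; now {41, 34, 31, 26, 23}
treat next patient → 41; now {34, 31, 26, 23}
treat next patient → 34; now {31, 26, 23}
treat next patient → 31; now {26, 23}
treat next patient → 26; now {23}
insert 39 → {39, 23}
insert 27 → {39, 27, 23}
treat next patient → 39; now {27, 23}
treat next patient → 27; now {23}
treat next patient → 23; now {}
insert 49 → {49}
insert 47 → {49, 47}
insert 33 → {49, 47, 33}
insert 30 → {49, 47, 33, 30}

50 → 46 → 45 → 42 → 41 → 34 → 31 → 26 → 39 → 27 → 23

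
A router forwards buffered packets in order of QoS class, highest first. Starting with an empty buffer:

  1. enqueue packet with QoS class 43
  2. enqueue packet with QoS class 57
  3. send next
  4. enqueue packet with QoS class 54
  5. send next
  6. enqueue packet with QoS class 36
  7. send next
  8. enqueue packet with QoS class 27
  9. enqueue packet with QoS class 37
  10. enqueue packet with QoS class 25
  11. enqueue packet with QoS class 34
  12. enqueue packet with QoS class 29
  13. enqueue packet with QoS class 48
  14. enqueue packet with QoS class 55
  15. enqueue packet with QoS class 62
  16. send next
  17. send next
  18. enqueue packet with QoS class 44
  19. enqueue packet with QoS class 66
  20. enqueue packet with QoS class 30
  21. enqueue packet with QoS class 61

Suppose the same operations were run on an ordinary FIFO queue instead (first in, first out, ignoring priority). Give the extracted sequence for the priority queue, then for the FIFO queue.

priority queue: 57, 54, 43, 62, 55; FIFO queue: [43, 57, 54, 36, 27]

insert 43 → {43}
insert 57 → {57, 43}
send next → 57; now {43}
insert 54 → {54, 43}
send next → 54; now {43}
insert 36 → {43, 36}
send next → 43; now {36}
insert 27 → {36, 27}
insert 37 → {37, 36, 27}
insert 25 → {37, 36, 27, 25}
insert 34 → {37, 36, 34, 27, 25}
insert 29 → {37, 36, 34, 29, 27, 25}
insert 48 → {48, 37, 36, 34, 29, 27, 25}
insert 55 → {55, 48, 37, 36, 34, 29, 27, 25}
insert 62 → {62, 55, 48, 37, 36, 34, 29, 27, 25}
send next → 62; now {55, 48, 37, 36, 34, 29, 27, 25}
send next → 55; now {48, 37, 36, 34, 29, 27, 25}
insert 44 → {48, 44, 37, 36, 34, 29, 27, 25}
insert 66 → {66, 48, 44, 37, 36, 34, 29, 27, 25}
insert 30 → {66, 48, 44, 37, 36, 34, 30, 29, 27, 25}
insert 61 → {66, 61, 48, 44, 37, 36, 34, 30, 29, 27, 25}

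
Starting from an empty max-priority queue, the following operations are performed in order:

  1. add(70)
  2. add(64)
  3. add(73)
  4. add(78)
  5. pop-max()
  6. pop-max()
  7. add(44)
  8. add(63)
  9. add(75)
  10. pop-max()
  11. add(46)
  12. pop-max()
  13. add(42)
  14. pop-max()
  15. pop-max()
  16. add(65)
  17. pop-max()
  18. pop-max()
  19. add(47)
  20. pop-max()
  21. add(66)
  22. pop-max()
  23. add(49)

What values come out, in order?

[78, 73, 75, 70, 64, 63, 65, 46, 47, 66]

insert 70 → {70}
insert 64 → {70, 64}
insert 73 → {73, 70, 64}
insert 78 → {78, 73, 70, 64}
pop-max → 78; now {73, 70, 64}
pop-max → 73; now {70, 64}
insert 44 → {70, 64, 44}
insert 63 → {70, 64, 63, 44}
insert 75 → {75, 70, 64, 63, 44}
pop-max → 75; now {70, 64, 63, 44}
insert 46 → {70, 64, 63, 46, 44}
pop-max → 70; now {64, 63, 46, 44}
insert 42 → {64, 63, 46, 44, 42}
pop-max → 64; now {63, 46, 44, 42}
pop-max → 63; now {46, 44, 42}
insert 65 → {65, 46, 44, 42}
pop-max → 65; now {46, 44, 42}
pop-max → 46; now {44, 42}
insert 47 → {47, 44, 42}
pop-max → 47; now {44, 42}
insert 66 → {66, 44, 42}
pop-max → 66; now {44, 42}
insert 49 → {49, 44, 42}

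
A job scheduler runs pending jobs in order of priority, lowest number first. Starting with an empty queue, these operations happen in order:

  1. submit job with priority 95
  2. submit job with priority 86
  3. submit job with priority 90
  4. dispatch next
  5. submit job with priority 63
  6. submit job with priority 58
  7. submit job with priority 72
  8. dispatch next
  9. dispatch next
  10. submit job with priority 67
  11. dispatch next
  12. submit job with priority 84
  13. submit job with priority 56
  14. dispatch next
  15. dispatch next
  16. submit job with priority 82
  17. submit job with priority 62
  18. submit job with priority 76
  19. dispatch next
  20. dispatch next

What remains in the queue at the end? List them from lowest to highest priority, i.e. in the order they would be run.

[82, 84, 90, 95]

insert 95 → {95}
insert 86 → {86, 95}
insert 90 → {86, 90, 95}
dispatch next → 86; now {90, 95}
insert 63 → {63, 90, 95}
insert 58 → {58, 63, 90, 95}
insert 72 → {58, 63, 72, 90, 95}
dispatch next → 58; now {63, 72, 90, 95}
dispatch next → 63; now {72, 90, 95}
insert 67 → {67, 72, 90, 95}
dispatch next → 67; now {72, 90, 95}
insert 84 → {72, 84, 90, 95}
insert 56 → {56, 72, 84, 90, 95}
dispatch next → 56; now {72, 84, 90, 95}
dispatch next → 72; now {84, 90, 95}
insert 82 → {82, 84, 90, 95}
insert 62 → {62, 82, 84, 90, 95}
insert 76 → {62, 76, 82, 84, 90, 95}
dispatch next → 62; now {76, 82, 84, 90, 95}
dispatch next → 76; now {82, 84, 90, 95}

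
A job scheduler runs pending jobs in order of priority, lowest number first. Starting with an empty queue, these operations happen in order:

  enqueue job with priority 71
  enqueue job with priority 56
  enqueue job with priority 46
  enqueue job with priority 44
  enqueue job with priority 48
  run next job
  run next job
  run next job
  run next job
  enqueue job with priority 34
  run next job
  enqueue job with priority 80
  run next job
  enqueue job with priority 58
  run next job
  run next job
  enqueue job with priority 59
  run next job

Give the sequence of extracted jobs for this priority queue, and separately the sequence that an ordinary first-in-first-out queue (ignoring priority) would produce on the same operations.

priority queue: 44 → 46 → 48 → 56 → 34 → 71 → 58 → 80 → 59; FIFO queue: 71 → 56 → 46 → 44 → 48 → 34 → 80 → 58 → 59

insert 71 → {71}
insert 56 → {56, 71}
insert 46 → {46, 56, 71}
insert 44 → {44, 46, 56, 71}
insert 48 → {44, 46, 48, 56, 71}
run next job → 44; now {46, 48, 56, 71}
run next job → 46; now {48, 56, 71}
run next job → 48; now {56, 71}
run next job → 56; now {71}
insert 34 → {34, 71}
run next job → 34; now {71}
insert 80 → {71, 80}
run next job → 71; now {80}
insert 58 → {58, 80}
run next job → 58; now {80}
run next job → 80; now {}
insert 59 → {59}
run next job → 59; now {}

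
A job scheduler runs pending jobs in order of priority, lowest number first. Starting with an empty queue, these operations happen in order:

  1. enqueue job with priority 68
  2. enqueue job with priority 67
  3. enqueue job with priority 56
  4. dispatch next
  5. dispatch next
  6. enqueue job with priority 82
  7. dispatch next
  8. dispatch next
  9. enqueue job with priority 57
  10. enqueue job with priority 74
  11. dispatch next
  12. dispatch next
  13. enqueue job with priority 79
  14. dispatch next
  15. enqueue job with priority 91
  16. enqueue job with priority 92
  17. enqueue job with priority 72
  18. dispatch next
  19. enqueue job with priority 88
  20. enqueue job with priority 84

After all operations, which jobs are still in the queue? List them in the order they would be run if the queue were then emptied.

insert 68 → {68}
insert 67 → {67, 68}
insert 56 → {56, 67, 68}
dispatch next → 56; now {67, 68}
dispatch next → 67; now {68}
insert 82 → {68, 82}
dispatch next → 68; now {82}
dispatch next → 82; now {}
insert 57 → {57}
insert 74 → {57, 74}
dispatch next → 57; now {74}
dispatch next → 74; now {}
insert 79 → {79}
dispatch next → 79; now {}
insert 91 → {91}
insert 92 → {91, 92}
insert 72 → {72, 91, 92}
dispatch next → 72; now {91, 92}
insert 88 → {88, 91, 92}
insert 84 → {84, 88, 91, 92}

[84, 88, 91, 92]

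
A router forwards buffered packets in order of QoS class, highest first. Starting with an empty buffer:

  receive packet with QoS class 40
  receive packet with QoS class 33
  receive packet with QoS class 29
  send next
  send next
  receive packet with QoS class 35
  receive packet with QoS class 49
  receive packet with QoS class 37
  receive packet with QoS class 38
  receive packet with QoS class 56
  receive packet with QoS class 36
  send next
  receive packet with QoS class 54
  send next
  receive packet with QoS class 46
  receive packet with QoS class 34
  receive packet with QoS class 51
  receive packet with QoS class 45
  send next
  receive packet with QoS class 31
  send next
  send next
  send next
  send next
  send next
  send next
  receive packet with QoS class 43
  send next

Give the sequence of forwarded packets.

insert 40 → {40}
insert 33 → {40, 33}
insert 29 → {40, 33, 29}
send next → 40; now {33, 29}
send next → 33; now {29}
insert 35 → {35, 29}
insert 49 → {49, 35, 29}
insert 37 → {49, 37, 35, 29}
insert 38 → {49, 38, 37, 35, 29}
insert 56 → {56, 49, 38, 37, 35, 29}
insert 36 → {56, 49, 38, 37, 36, 35, 29}
send next → 56; now {49, 38, 37, 36, 35, 29}
insert 54 → {54, 49, 38, 37, 36, 35, 29}
send next → 54; now {49, 38, 37, 36, 35, 29}
insert 46 → {49, 46, 38, 37, 36, 35, 29}
insert 34 → {49, 46, 38, 37, 36, 35, 34, 29}
insert 51 → {51, 49, 46, 38, 37, 36, 35, 34, 29}
insert 45 → {51, 49, 46, 45, 38, 37, 36, 35, 34, 29}
send next → 51; now {49, 46, 45, 38, 37, 36, 35, 34, 29}
insert 31 → {49, 46, 45, 38, 37, 36, 35, 34, 31, 29}
send next → 49; now {46, 45, 38, 37, 36, 35, 34, 31, 29}
send next → 46; now {45, 38, 37, 36, 35, 34, 31, 29}
send next → 45; now {38, 37, 36, 35, 34, 31, 29}
send next → 38; now {37, 36, 35, 34, 31, 29}
send next → 37; now {36, 35, 34, 31, 29}
send next → 36; now {35, 34, 31, 29}
insert 43 → {43, 35, 34, 31, 29}
send next → 43; now {35, 34, 31, 29}

[40, 33, 56, 54, 51, 49, 46, 45, 38, 37, 36, 43]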